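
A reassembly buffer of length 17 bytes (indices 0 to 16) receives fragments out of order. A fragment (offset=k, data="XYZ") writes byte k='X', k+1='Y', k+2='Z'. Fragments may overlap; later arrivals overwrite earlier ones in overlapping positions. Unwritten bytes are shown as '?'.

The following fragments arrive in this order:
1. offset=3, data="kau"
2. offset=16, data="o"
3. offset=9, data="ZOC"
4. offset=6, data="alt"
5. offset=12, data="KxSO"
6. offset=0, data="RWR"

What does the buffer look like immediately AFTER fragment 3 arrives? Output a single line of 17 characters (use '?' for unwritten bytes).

Answer: ???kau???ZOC????o

Derivation:
Fragment 1: offset=3 data="kau" -> buffer=???kau???????????
Fragment 2: offset=16 data="o" -> buffer=???kau??????????o
Fragment 3: offset=9 data="ZOC" -> buffer=???kau???ZOC????o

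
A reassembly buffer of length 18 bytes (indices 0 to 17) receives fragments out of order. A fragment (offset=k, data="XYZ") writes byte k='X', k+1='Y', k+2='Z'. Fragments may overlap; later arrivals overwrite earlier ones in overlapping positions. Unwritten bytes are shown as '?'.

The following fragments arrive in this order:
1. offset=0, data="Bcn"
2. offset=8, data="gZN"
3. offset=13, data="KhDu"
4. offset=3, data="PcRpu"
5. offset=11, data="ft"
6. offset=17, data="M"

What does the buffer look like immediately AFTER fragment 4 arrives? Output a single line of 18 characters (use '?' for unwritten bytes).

Fragment 1: offset=0 data="Bcn" -> buffer=Bcn???????????????
Fragment 2: offset=8 data="gZN" -> buffer=Bcn?????gZN???????
Fragment 3: offset=13 data="KhDu" -> buffer=Bcn?????gZN??KhDu?
Fragment 4: offset=3 data="PcRpu" -> buffer=BcnPcRpugZN??KhDu?

Answer: BcnPcRpugZN??KhDu?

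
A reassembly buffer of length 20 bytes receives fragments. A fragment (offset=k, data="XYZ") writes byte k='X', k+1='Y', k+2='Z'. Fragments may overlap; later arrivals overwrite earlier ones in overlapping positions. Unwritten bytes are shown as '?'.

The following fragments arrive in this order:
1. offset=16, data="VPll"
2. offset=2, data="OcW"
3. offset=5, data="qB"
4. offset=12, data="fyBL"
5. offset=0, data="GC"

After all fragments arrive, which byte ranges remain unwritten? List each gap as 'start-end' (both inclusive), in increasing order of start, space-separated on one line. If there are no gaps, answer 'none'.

Answer: 7-11

Derivation:
Fragment 1: offset=16 len=4
Fragment 2: offset=2 len=3
Fragment 3: offset=5 len=2
Fragment 4: offset=12 len=4
Fragment 5: offset=0 len=2
Gaps: 7-11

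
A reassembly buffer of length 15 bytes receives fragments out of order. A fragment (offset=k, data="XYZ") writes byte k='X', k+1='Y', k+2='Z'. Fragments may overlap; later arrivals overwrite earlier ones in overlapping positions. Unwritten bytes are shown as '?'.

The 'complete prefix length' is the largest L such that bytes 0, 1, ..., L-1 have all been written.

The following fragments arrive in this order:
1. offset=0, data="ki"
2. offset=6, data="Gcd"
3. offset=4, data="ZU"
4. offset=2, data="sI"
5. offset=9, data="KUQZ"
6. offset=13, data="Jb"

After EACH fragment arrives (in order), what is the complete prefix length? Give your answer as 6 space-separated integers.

Fragment 1: offset=0 data="ki" -> buffer=ki????????????? -> prefix_len=2
Fragment 2: offset=6 data="Gcd" -> buffer=ki????Gcd?????? -> prefix_len=2
Fragment 3: offset=4 data="ZU" -> buffer=ki??ZUGcd?????? -> prefix_len=2
Fragment 4: offset=2 data="sI" -> buffer=kisIZUGcd?????? -> prefix_len=9
Fragment 5: offset=9 data="KUQZ" -> buffer=kisIZUGcdKUQZ?? -> prefix_len=13
Fragment 6: offset=13 data="Jb" -> buffer=kisIZUGcdKUQZJb -> prefix_len=15

Answer: 2 2 2 9 13 15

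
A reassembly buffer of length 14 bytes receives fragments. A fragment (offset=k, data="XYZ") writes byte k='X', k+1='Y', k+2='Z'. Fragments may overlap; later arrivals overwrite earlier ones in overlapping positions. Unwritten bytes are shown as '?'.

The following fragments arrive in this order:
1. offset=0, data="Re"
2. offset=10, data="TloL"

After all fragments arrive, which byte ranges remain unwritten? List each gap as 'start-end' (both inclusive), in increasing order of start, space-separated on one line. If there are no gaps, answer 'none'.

Fragment 1: offset=0 len=2
Fragment 2: offset=10 len=4
Gaps: 2-9

Answer: 2-9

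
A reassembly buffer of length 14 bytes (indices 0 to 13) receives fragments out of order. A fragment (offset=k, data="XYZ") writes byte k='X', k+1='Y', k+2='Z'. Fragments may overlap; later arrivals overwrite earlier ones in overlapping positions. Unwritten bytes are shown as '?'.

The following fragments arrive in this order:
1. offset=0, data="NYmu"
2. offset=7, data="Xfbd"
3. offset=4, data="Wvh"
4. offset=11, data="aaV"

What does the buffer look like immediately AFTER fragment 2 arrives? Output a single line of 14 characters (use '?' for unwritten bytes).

Fragment 1: offset=0 data="NYmu" -> buffer=NYmu??????????
Fragment 2: offset=7 data="Xfbd" -> buffer=NYmu???Xfbd???

Answer: NYmu???Xfbd???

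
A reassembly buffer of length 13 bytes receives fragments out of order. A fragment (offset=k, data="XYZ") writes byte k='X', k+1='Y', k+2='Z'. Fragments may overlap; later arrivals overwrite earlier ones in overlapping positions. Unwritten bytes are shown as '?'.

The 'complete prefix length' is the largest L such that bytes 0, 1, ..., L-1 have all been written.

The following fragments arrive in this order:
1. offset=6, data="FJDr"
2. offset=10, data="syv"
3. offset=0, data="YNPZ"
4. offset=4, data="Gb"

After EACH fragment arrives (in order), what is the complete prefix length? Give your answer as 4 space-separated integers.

Answer: 0 0 4 13

Derivation:
Fragment 1: offset=6 data="FJDr" -> buffer=??????FJDr??? -> prefix_len=0
Fragment 2: offset=10 data="syv" -> buffer=??????FJDrsyv -> prefix_len=0
Fragment 3: offset=0 data="YNPZ" -> buffer=YNPZ??FJDrsyv -> prefix_len=4
Fragment 4: offset=4 data="Gb" -> buffer=YNPZGbFJDrsyv -> prefix_len=13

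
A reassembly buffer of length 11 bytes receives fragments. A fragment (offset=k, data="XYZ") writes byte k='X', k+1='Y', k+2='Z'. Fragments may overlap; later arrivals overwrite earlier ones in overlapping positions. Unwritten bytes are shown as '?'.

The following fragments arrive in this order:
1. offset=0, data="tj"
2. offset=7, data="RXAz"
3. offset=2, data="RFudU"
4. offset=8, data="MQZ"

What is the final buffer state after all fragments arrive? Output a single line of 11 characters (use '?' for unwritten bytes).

Answer: tjRFudURMQZ

Derivation:
Fragment 1: offset=0 data="tj" -> buffer=tj?????????
Fragment 2: offset=7 data="RXAz" -> buffer=tj?????RXAz
Fragment 3: offset=2 data="RFudU" -> buffer=tjRFudURXAz
Fragment 4: offset=8 data="MQZ" -> buffer=tjRFudURMQZ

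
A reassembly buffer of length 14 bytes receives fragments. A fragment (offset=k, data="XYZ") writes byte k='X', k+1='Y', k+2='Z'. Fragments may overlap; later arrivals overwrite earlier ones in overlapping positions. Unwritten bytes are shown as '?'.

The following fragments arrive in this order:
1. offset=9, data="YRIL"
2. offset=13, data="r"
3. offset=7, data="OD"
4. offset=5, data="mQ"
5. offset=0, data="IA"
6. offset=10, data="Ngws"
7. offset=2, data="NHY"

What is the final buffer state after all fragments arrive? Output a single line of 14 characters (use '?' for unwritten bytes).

Answer: IANHYmQODYNgws

Derivation:
Fragment 1: offset=9 data="YRIL" -> buffer=?????????YRIL?
Fragment 2: offset=13 data="r" -> buffer=?????????YRILr
Fragment 3: offset=7 data="OD" -> buffer=???????ODYRILr
Fragment 4: offset=5 data="mQ" -> buffer=?????mQODYRILr
Fragment 5: offset=0 data="IA" -> buffer=IA???mQODYRILr
Fragment 6: offset=10 data="Ngws" -> buffer=IA???mQODYNgws
Fragment 7: offset=2 data="NHY" -> buffer=IANHYmQODYNgws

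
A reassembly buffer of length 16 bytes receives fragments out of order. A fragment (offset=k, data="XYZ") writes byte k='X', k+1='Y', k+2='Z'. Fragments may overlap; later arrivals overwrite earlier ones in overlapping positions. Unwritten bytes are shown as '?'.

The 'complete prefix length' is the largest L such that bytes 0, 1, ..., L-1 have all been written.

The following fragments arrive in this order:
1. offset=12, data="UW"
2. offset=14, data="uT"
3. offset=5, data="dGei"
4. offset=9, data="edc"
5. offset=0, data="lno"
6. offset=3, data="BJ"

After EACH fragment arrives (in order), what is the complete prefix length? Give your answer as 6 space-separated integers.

Fragment 1: offset=12 data="UW" -> buffer=????????????UW?? -> prefix_len=0
Fragment 2: offset=14 data="uT" -> buffer=????????????UWuT -> prefix_len=0
Fragment 3: offset=5 data="dGei" -> buffer=?????dGei???UWuT -> prefix_len=0
Fragment 4: offset=9 data="edc" -> buffer=?????dGeiedcUWuT -> prefix_len=0
Fragment 5: offset=0 data="lno" -> buffer=lno??dGeiedcUWuT -> prefix_len=3
Fragment 6: offset=3 data="BJ" -> buffer=lnoBJdGeiedcUWuT -> prefix_len=16

Answer: 0 0 0 0 3 16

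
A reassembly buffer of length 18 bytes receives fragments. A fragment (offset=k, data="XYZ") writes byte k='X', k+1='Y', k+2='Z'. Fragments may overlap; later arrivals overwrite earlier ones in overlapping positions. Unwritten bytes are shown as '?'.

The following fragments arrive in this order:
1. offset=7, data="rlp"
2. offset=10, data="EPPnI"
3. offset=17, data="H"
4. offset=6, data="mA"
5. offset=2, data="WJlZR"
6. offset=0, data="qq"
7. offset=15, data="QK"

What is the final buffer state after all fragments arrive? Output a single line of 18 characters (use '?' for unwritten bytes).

Fragment 1: offset=7 data="rlp" -> buffer=???????rlp????????
Fragment 2: offset=10 data="EPPnI" -> buffer=???????rlpEPPnI???
Fragment 3: offset=17 data="H" -> buffer=???????rlpEPPnI??H
Fragment 4: offset=6 data="mA" -> buffer=??????mAlpEPPnI??H
Fragment 5: offset=2 data="WJlZR" -> buffer=??WJlZRAlpEPPnI??H
Fragment 6: offset=0 data="qq" -> buffer=qqWJlZRAlpEPPnI??H
Fragment 7: offset=15 data="QK" -> buffer=qqWJlZRAlpEPPnIQKH

Answer: qqWJlZRAlpEPPnIQKH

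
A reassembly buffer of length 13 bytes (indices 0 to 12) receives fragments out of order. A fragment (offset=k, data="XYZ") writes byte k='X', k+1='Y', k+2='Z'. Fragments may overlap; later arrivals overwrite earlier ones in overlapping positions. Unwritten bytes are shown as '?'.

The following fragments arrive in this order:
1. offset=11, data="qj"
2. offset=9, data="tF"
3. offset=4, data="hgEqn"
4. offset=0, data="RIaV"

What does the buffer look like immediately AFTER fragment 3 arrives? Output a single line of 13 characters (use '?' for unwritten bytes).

Fragment 1: offset=11 data="qj" -> buffer=???????????qj
Fragment 2: offset=9 data="tF" -> buffer=?????????tFqj
Fragment 3: offset=4 data="hgEqn" -> buffer=????hgEqntFqj

Answer: ????hgEqntFqj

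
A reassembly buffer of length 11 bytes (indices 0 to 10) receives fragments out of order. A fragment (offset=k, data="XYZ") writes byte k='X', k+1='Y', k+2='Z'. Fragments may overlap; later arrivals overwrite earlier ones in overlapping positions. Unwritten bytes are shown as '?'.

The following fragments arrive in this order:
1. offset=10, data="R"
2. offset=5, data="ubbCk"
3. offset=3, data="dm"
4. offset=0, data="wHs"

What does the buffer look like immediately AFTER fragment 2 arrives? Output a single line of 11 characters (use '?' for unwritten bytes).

Answer: ?????ubbCkR

Derivation:
Fragment 1: offset=10 data="R" -> buffer=??????????R
Fragment 2: offset=5 data="ubbCk" -> buffer=?????ubbCkR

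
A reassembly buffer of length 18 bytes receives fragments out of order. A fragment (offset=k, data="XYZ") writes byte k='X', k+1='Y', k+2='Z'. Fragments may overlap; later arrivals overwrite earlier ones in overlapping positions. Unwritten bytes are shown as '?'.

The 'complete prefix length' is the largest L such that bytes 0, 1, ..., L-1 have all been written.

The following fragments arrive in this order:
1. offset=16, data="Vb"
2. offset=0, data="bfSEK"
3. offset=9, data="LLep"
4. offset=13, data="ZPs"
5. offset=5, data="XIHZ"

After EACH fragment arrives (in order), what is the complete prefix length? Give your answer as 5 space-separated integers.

Fragment 1: offset=16 data="Vb" -> buffer=????????????????Vb -> prefix_len=0
Fragment 2: offset=0 data="bfSEK" -> buffer=bfSEK???????????Vb -> prefix_len=5
Fragment 3: offset=9 data="LLep" -> buffer=bfSEK????LLep???Vb -> prefix_len=5
Fragment 4: offset=13 data="ZPs" -> buffer=bfSEK????LLepZPsVb -> prefix_len=5
Fragment 5: offset=5 data="XIHZ" -> buffer=bfSEKXIHZLLepZPsVb -> prefix_len=18

Answer: 0 5 5 5 18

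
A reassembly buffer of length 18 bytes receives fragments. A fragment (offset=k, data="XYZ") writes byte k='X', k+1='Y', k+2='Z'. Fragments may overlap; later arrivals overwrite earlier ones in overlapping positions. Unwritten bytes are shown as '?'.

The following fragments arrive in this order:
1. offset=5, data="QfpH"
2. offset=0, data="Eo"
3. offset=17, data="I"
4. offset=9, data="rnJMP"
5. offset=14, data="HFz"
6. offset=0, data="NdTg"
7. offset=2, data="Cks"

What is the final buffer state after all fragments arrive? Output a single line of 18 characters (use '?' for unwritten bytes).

Answer: NdCksQfpHrnJMPHFzI

Derivation:
Fragment 1: offset=5 data="QfpH" -> buffer=?????QfpH?????????
Fragment 2: offset=0 data="Eo" -> buffer=Eo???QfpH?????????
Fragment 3: offset=17 data="I" -> buffer=Eo???QfpH????????I
Fragment 4: offset=9 data="rnJMP" -> buffer=Eo???QfpHrnJMP???I
Fragment 5: offset=14 data="HFz" -> buffer=Eo???QfpHrnJMPHFzI
Fragment 6: offset=0 data="NdTg" -> buffer=NdTg?QfpHrnJMPHFzI
Fragment 7: offset=2 data="Cks" -> buffer=NdCksQfpHrnJMPHFzI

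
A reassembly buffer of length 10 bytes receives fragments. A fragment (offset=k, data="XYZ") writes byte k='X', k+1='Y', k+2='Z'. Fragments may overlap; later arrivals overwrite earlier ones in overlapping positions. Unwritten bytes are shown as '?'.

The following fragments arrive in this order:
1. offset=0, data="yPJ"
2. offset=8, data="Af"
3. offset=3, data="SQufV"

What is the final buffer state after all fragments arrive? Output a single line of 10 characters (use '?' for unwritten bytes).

Answer: yPJSQufVAf

Derivation:
Fragment 1: offset=0 data="yPJ" -> buffer=yPJ???????
Fragment 2: offset=8 data="Af" -> buffer=yPJ?????Af
Fragment 3: offset=3 data="SQufV" -> buffer=yPJSQufVAf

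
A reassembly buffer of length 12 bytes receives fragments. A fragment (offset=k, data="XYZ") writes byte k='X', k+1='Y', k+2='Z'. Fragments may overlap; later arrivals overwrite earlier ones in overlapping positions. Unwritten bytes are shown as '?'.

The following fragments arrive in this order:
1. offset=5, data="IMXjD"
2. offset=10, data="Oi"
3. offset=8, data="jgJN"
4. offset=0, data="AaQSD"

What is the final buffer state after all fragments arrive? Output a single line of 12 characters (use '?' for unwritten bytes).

Fragment 1: offset=5 data="IMXjD" -> buffer=?????IMXjD??
Fragment 2: offset=10 data="Oi" -> buffer=?????IMXjDOi
Fragment 3: offset=8 data="jgJN" -> buffer=?????IMXjgJN
Fragment 4: offset=0 data="AaQSD" -> buffer=AaQSDIMXjgJN

Answer: AaQSDIMXjgJN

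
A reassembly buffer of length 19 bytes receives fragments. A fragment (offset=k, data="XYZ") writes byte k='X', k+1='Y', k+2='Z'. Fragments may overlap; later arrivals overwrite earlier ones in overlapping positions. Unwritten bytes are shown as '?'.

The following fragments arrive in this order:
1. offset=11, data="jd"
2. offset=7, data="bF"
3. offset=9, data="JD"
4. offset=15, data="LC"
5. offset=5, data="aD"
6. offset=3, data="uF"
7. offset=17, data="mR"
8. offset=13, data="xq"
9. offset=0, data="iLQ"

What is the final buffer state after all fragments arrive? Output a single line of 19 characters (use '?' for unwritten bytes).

Answer: iLQuFaDbFJDjdxqLCmR

Derivation:
Fragment 1: offset=11 data="jd" -> buffer=???????????jd??????
Fragment 2: offset=7 data="bF" -> buffer=???????bF??jd??????
Fragment 3: offset=9 data="JD" -> buffer=???????bFJDjd??????
Fragment 4: offset=15 data="LC" -> buffer=???????bFJDjd??LC??
Fragment 5: offset=5 data="aD" -> buffer=?????aDbFJDjd??LC??
Fragment 6: offset=3 data="uF" -> buffer=???uFaDbFJDjd??LC??
Fragment 7: offset=17 data="mR" -> buffer=???uFaDbFJDjd??LCmR
Fragment 8: offset=13 data="xq" -> buffer=???uFaDbFJDjdxqLCmR
Fragment 9: offset=0 data="iLQ" -> buffer=iLQuFaDbFJDjdxqLCmR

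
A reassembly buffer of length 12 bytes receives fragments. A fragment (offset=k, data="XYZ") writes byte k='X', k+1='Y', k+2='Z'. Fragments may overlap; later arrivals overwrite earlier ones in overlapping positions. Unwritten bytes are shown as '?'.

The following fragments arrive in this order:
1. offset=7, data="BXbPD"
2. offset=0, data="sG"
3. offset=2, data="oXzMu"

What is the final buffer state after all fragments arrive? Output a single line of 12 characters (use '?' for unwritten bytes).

Answer: sGoXzMuBXbPD

Derivation:
Fragment 1: offset=7 data="BXbPD" -> buffer=???????BXbPD
Fragment 2: offset=0 data="sG" -> buffer=sG?????BXbPD
Fragment 3: offset=2 data="oXzMu" -> buffer=sGoXzMuBXbPD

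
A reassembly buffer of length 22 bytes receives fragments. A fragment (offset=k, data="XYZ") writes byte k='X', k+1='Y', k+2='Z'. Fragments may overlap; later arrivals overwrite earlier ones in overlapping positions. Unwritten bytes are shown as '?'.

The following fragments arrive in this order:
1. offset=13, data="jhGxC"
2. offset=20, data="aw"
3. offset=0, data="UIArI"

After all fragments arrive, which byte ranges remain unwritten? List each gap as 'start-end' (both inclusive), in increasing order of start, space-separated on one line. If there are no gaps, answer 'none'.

Fragment 1: offset=13 len=5
Fragment 2: offset=20 len=2
Fragment 3: offset=0 len=5
Gaps: 5-12 18-19

Answer: 5-12 18-19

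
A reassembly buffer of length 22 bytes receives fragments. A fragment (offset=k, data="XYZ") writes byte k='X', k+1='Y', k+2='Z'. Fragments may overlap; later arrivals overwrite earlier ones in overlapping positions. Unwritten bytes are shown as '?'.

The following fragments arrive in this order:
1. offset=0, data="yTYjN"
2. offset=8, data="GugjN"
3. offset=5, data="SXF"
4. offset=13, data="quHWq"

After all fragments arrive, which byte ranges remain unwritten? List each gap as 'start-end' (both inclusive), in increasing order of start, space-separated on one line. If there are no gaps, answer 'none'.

Fragment 1: offset=0 len=5
Fragment 2: offset=8 len=5
Fragment 3: offset=5 len=3
Fragment 4: offset=13 len=5
Gaps: 18-21

Answer: 18-21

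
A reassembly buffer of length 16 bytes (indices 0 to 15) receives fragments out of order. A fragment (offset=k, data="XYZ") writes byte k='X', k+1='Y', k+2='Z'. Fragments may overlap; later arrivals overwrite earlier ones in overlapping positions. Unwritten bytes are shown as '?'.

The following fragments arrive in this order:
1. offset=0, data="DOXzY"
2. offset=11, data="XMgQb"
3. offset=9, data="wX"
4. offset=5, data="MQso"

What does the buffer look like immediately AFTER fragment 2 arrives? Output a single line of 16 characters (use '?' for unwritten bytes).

Fragment 1: offset=0 data="DOXzY" -> buffer=DOXzY???????????
Fragment 2: offset=11 data="XMgQb" -> buffer=DOXzY??????XMgQb

Answer: DOXzY??????XMgQb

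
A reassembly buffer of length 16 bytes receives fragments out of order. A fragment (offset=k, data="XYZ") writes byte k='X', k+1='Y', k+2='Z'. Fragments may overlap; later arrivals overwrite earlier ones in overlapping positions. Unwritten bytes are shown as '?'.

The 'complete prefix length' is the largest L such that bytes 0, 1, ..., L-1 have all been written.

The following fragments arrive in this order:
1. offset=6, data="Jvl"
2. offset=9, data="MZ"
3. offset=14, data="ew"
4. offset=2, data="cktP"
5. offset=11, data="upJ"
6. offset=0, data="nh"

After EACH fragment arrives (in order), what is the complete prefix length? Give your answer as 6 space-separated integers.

Fragment 1: offset=6 data="Jvl" -> buffer=??????Jvl??????? -> prefix_len=0
Fragment 2: offset=9 data="MZ" -> buffer=??????JvlMZ????? -> prefix_len=0
Fragment 3: offset=14 data="ew" -> buffer=??????JvlMZ???ew -> prefix_len=0
Fragment 4: offset=2 data="cktP" -> buffer=??cktPJvlMZ???ew -> prefix_len=0
Fragment 5: offset=11 data="upJ" -> buffer=??cktPJvlMZupJew -> prefix_len=0
Fragment 6: offset=0 data="nh" -> buffer=nhcktPJvlMZupJew -> prefix_len=16

Answer: 0 0 0 0 0 16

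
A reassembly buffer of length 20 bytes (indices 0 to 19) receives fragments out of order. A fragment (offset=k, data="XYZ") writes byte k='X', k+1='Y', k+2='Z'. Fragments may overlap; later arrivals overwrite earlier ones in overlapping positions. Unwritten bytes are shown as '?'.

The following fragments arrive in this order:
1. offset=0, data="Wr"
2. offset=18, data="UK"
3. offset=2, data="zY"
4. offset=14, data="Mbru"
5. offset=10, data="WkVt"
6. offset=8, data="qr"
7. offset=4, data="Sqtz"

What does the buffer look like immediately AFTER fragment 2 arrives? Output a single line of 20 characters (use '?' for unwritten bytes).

Answer: Wr????????????????UK

Derivation:
Fragment 1: offset=0 data="Wr" -> buffer=Wr??????????????????
Fragment 2: offset=18 data="UK" -> buffer=Wr????????????????UK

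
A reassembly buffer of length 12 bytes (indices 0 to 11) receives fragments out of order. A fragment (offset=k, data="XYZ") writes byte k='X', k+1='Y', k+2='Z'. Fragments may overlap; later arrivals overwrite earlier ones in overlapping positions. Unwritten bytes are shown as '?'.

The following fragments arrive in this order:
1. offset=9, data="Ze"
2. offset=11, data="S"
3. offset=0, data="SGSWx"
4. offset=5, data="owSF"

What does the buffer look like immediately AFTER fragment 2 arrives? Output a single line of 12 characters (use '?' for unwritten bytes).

Answer: ?????????ZeS

Derivation:
Fragment 1: offset=9 data="Ze" -> buffer=?????????Ze?
Fragment 2: offset=11 data="S" -> buffer=?????????ZeS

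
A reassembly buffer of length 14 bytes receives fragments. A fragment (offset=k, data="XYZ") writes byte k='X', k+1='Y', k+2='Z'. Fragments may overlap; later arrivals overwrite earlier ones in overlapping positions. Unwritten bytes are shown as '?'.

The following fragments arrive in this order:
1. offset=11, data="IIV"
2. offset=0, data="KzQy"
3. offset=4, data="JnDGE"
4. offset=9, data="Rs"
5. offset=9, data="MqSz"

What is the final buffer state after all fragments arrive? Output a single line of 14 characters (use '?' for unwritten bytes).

Fragment 1: offset=11 data="IIV" -> buffer=???????????IIV
Fragment 2: offset=0 data="KzQy" -> buffer=KzQy???????IIV
Fragment 3: offset=4 data="JnDGE" -> buffer=KzQyJnDGE??IIV
Fragment 4: offset=9 data="Rs" -> buffer=KzQyJnDGERsIIV
Fragment 5: offset=9 data="MqSz" -> buffer=KzQyJnDGEMqSzV

Answer: KzQyJnDGEMqSzV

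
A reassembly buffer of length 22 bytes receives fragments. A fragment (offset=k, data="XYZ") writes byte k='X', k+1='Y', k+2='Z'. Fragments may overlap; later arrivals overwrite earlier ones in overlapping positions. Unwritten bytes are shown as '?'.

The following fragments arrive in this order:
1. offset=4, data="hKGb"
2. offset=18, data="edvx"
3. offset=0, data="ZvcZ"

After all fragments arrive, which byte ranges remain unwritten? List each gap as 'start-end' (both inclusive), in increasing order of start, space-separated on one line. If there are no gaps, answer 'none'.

Answer: 8-17

Derivation:
Fragment 1: offset=4 len=4
Fragment 2: offset=18 len=4
Fragment 3: offset=0 len=4
Gaps: 8-17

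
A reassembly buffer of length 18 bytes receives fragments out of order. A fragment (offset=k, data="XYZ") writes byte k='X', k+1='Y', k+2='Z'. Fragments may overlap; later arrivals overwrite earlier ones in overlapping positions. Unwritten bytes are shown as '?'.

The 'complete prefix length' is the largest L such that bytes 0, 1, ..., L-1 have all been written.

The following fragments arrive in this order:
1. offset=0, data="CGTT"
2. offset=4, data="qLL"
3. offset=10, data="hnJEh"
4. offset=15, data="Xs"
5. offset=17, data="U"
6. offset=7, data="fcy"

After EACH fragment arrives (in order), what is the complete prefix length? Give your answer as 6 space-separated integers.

Fragment 1: offset=0 data="CGTT" -> buffer=CGTT?????????????? -> prefix_len=4
Fragment 2: offset=4 data="qLL" -> buffer=CGTTqLL??????????? -> prefix_len=7
Fragment 3: offset=10 data="hnJEh" -> buffer=CGTTqLL???hnJEh??? -> prefix_len=7
Fragment 4: offset=15 data="Xs" -> buffer=CGTTqLL???hnJEhXs? -> prefix_len=7
Fragment 5: offset=17 data="U" -> buffer=CGTTqLL???hnJEhXsU -> prefix_len=7
Fragment 6: offset=7 data="fcy" -> buffer=CGTTqLLfcyhnJEhXsU -> prefix_len=18

Answer: 4 7 7 7 7 18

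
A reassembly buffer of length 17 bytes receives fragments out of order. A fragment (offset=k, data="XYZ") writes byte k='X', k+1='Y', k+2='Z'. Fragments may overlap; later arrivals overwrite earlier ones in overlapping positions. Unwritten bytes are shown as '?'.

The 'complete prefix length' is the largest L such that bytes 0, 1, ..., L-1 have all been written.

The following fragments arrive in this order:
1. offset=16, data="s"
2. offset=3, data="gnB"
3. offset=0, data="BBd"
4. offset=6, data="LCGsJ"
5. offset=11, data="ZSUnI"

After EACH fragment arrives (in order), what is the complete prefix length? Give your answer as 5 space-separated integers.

Fragment 1: offset=16 data="s" -> buffer=????????????????s -> prefix_len=0
Fragment 2: offset=3 data="gnB" -> buffer=???gnB??????????s -> prefix_len=0
Fragment 3: offset=0 data="BBd" -> buffer=BBdgnB??????????s -> prefix_len=6
Fragment 4: offset=6 data="LCGsJ" -> buffer=BBdgnBLCGsJ?????s -> prefix_len=11
Fragment 5: offset=11 data="ZSUnI" -> buffer=BBdgnBLCGsJZSUnIs -> prefix_len=17

Answer: 0 0 6 11 17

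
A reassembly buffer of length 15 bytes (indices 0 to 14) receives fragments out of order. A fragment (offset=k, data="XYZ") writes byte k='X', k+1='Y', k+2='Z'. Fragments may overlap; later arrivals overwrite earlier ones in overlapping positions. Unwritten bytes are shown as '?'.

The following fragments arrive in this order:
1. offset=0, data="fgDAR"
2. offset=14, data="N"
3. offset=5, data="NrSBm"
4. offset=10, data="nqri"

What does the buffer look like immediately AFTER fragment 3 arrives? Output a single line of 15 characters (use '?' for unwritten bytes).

Answer: fgDARNrSBm????N

Derivation:
Fragment 1: offset=0 data="fgDAR" -> buffer=fgDAR??????????
Fragment 2: offset=14 data="N" -> buffer=fgDAR?????????N
Fragment 3: offset=5 data="NrSBm" -> buffer=fgDARNrSBm????N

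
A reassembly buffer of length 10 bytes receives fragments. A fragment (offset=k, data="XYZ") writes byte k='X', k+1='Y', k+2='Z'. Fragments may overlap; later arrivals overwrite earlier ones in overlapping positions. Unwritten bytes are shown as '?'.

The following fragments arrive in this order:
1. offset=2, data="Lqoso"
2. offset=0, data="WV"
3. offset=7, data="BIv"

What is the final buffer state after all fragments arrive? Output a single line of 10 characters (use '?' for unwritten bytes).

Answer: WVLqosoBIv

Derivation:
Fragment 1: offset=2 data="Lqoso" -> buffer=??Lqoso???
Fragment 2: offset=0 data="WV" -> buffer=WVLqoso???
Fragment 3: offset=7 data="BIv" -> buffer=WVLqosoBIv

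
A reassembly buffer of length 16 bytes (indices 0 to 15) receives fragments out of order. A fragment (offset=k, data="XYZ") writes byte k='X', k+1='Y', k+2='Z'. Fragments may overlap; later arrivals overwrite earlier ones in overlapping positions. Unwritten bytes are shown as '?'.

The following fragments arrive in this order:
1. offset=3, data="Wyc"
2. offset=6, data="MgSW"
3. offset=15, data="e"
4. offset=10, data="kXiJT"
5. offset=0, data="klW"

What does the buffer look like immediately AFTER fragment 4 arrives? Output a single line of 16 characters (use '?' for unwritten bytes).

Answer: ???WycMgSWkXiJTe

Derivation:
Fragment 1: offset=3 data="Wyc" -> buffer=???Wyc??????????
Fragment 2: offset=6 data="MgSW" -> buffer=???WycMgSW??????
Fragment 3: offset=15 data="e" -> buffer=???WycMgSW?????e
Fragment 4: offset=10 data="kXiJT" -> buffer=???WycMgSWkXiJTe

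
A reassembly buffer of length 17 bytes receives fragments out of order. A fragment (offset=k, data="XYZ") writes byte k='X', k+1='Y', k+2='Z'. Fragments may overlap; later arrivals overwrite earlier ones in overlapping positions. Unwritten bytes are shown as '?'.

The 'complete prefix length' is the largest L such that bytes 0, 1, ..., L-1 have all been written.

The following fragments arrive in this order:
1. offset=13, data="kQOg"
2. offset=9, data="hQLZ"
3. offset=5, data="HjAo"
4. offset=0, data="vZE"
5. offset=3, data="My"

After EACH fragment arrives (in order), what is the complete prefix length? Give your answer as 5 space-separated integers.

Fragment 1: offset=13 data="kQOg" -> buffer=?????????????kQOg -> prefix_len=0
Fragment 2: offset=9 data="hQLZ" -> buffer=?????????hQLZkQOg -> prefix_len=0
Fragment 3: offset=5 data="HjAo" -> buffer=?????HjAohQLZkQOg -> prefix_len=0
Fragment 4: offset=0 data="vZE" -> buffer=vZE??HjAohQLZkQOg -> prefix_len=3
Fragment 5: offset=3 data="My" -> buffer=vZEMyHjAohQLZkQOg -> prefix_len=17

Answer: 0 0 0 3 17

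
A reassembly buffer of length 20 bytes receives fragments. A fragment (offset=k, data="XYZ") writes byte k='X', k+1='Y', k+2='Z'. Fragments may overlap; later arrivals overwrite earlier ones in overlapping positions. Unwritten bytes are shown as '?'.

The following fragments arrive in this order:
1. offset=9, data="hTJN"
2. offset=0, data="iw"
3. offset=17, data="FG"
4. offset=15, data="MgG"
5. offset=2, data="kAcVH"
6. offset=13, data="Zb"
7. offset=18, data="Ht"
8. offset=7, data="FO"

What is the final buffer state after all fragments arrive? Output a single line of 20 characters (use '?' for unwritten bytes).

Fragment 1: offset=9 data="hTJN" -> buffer=?????????hTJN???????
Fragment 2: offset=0 data="iw" -> buffer=iw???????hTJN???????
Fragment 3: offset=17 data="FG" -> buffer=iw???????hTJN????FG?
Fragment 4: offset=15 data="MgG" -> buffer=iw???????hTJN??MgGG?
Fragment 5: offset=2 data="kAcVH" -> buffer=iwkAcVH??hTJN??MgGG?
Fragment 6: offset=13 data="Zb" -> buffer=iwkAcVH??hTJNZbMgGG?
Fragment 7: offset=18 data="Ht" -> buffer=iwkAcVH??hTJNZbMgGHt
Fragment 8: offset=7 data="FO" -> buffer=iwkAcVHFOhTJNZbMgGHt

Answer: iwkAcVHFOhTJNZbMgGHt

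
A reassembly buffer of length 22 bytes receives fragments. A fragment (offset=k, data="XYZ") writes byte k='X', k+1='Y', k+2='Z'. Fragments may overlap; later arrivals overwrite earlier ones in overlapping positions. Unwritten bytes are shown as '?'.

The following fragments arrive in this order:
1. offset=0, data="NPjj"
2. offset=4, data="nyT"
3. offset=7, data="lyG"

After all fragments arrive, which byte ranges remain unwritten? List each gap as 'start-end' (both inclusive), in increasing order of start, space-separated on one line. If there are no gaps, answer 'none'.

Fragment 1: offset=0 len=4
Fragment 2: offset=4 len=3
Fragment 3: offset=7 len=3
Gaps: 10-21

Answer: 10-21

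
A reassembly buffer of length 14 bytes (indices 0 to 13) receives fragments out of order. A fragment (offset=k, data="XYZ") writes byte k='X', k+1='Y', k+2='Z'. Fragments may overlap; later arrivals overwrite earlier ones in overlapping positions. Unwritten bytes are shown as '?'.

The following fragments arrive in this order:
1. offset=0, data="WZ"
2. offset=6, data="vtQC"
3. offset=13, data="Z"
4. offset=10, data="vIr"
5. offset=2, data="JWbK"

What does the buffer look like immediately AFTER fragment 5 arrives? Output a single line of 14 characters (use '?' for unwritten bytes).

Fragment 1: offset=0 data="WZ" -> buffer=WZ????????????
Fragment 2: offset=6 data="vtQC" -> buffer=WZ????vtQC????
Fragment 3: offset=13 data="Z" -> buffer=WZ????vtQC???Z
Fragment 4: offset=10 data="vIr" -> buffer=WZ????vtQCvIrZ
Fragment 5: offset=2 data="JWbK" -> buffer=WZJWbKvtQCvIrZ

Answer: WZJWbKvtQCvIrZ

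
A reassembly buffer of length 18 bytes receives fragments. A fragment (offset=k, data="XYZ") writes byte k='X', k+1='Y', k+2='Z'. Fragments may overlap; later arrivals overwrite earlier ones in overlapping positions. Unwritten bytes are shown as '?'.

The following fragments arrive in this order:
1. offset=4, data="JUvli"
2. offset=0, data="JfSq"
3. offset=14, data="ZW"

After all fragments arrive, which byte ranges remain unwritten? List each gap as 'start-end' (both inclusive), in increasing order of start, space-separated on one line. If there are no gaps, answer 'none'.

Answer: 9-13 16-17

Derivation:
Fragment 1: offset=4 len=5
Fragment 2: offset=0 len=4
Fragment 3: offset=14 len=2
Gaps: 9-13 16-17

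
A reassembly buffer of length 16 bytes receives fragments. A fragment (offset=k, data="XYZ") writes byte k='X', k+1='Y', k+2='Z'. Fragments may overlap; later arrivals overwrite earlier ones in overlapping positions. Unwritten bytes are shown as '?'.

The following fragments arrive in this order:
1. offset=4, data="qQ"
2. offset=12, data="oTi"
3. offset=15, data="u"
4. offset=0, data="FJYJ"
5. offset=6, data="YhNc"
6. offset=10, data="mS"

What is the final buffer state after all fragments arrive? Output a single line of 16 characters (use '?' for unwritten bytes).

Answer: FJYJqQYhNcmSoTiu

Derivation:
Fragment 1: offset=4 data="qQ" -> buffer=????qQ??????????
Fragment 2: offset=12 data="oTi" -> buffer=????qQ??????oTi?
Fragment 3: offset=15 data="u" -> buffer=????qQ??????oTiu
Fragment 4: offset=0 data="FJYJ" -> buffer=FJYJqQ??????oTiu
Fragment 5: offset=6 data="YhNc" -> buffer=FJYJqQYhNc??oTiu
Fragment 6: offset=10 data="mS" -> buffer=FJYJqQYhNcmSoTiu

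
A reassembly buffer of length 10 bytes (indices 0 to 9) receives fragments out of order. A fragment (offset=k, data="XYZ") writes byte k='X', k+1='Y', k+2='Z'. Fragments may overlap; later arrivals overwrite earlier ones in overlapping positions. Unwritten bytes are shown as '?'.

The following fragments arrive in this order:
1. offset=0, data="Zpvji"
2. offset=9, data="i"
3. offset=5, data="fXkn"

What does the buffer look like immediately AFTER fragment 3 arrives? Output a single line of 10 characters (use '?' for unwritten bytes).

Answer: ZpvjifXkni

Derivation:
Fragment 1: offset=0 data="Zpvji" -> buffer=Zpvji?????
Fragment 2: offset=9 data="i" -> buffer=Zpvji????i
Fragment 3: offset=5 data="fXkn" -> buffer=ZpvjifXkni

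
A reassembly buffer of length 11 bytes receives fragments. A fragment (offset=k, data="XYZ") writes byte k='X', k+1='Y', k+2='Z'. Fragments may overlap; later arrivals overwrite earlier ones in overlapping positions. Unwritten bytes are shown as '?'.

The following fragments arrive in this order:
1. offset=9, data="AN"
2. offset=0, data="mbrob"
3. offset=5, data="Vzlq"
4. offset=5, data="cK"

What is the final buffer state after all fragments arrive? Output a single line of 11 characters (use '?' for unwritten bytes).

Fragment 1: offset=9 data="AN" -> buffer=?????????AN
Fragment 2: offset=0 data="mbrob" -> buffer=mbrob????AN
Fragment 3: offset=5 data="Vzlq" -> buffer=mbrobVzlqAN
Fragment 4: offset=5 data="cK" -> buffer=mbrobcKlqAN

Answer: mbrobcKlqAN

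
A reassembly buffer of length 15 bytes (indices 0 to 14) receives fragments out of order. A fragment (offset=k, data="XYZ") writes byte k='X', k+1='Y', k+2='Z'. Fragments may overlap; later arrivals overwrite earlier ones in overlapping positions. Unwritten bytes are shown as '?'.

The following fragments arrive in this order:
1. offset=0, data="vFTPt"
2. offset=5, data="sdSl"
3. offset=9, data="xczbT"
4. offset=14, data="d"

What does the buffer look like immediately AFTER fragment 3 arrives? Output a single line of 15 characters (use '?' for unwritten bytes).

Answer: vFTPtsdSlxczbT?

Derivation:
Fragment 1: offset=0 data="vFTPt" -> buffer=vFTPt??????????
Fragment 2: offset=5 data="sdSl" -> buffer=vFTPtsdSl??????
Fragment 3: offset=9 data="xczbT" -> buffer=vFTPtsdSlxczbT?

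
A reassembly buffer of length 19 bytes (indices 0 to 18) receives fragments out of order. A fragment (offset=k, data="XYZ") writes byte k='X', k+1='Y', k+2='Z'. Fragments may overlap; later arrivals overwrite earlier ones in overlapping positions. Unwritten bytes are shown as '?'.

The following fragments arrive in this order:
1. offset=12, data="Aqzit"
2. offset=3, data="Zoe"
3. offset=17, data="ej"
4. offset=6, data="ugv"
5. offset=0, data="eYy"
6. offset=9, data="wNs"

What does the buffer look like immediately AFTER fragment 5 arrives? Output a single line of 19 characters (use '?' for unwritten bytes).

Answer: eYyZoeugv???Aqzitej

Derivation:
Fragment 1: offset=12 data="Aqzit" -> buffer=????????????Aqzit??
Fragment 2: offset=3 data="Zoe" -> buffer=???Zoe??????Aqzit??
Fragment 3: offset=17 data="ej" -> buffer=???Zoe??????Aqzitej
Fragment 4: offset=6 data="ugv" -> buffer=???Zoeugv???Aqzitej
Fragment 5: offset=0 data="eYy" -> buffer=eYyZoeugv???Aqzitej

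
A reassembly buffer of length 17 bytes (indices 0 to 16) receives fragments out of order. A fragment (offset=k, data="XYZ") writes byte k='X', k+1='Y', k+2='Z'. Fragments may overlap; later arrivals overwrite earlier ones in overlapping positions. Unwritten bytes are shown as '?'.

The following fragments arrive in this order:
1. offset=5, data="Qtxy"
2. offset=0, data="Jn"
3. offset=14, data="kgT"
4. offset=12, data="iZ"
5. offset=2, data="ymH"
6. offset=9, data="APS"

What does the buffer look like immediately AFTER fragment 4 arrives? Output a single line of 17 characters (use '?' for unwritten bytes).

Answer: Jn???Qtxy???iZkgT

Derivation:
Fragment 1: offset=5 data="Qtxy" -> buffer=?????Qtxy????????
Fragment 2: offset=0 data="Jn" -> buffer=Jn???Qtxy????????
Fragment 3: offset=14 data="kgT" -> buffer=Jn???Qtxy?????kgT
Fragment 4: offset=12 data="iZ" -> buffer=Jn???Qtxy???iZkgT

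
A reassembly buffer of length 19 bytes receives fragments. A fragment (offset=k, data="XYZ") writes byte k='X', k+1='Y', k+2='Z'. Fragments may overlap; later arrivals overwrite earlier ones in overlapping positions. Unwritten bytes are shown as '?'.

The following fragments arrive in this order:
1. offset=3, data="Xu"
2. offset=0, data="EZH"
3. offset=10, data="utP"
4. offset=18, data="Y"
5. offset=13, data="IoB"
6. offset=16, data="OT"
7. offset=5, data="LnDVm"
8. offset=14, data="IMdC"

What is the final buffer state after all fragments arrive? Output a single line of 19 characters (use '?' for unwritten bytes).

Fragment 1: offset=3 data="Xu" -> buffer=???Xu??????????????
Fragment 2: offset=0 data="EZH" -> buffer=EZHXu??????????????
Fragment 3: offset=10 data="utP" -> buffer=EZHXu?????utP??????
Fragment 4: offset=18 data="Y" -> buffer=EZHXu?????utP?????Y
Fragment 5: offset=13 data="IoB" -> buffer=EZHXu?????utPIoB??Y
Fragment 6: offset=16 data="OT" -> buffer=EZHXu?????utPIoBOTY
Fragment 7: offset=5 data="LnDVm" -> buffer=EZHXuLnDVmutPIoBOTY
Fragment 8: offset=14 data="IMdC" -> buffer=EZHXuLnDVmutPIIMdCY

Answer: EZHXuLnDVmutPIIMdCY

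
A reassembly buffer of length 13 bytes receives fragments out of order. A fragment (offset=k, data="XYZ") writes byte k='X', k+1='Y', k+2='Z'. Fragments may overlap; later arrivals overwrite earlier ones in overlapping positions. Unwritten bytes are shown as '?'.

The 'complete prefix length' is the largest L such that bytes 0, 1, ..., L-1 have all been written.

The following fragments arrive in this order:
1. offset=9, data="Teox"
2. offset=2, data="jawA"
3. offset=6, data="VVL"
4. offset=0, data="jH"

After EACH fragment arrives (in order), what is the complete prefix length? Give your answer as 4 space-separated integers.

Fragment 1: offset=9 data="Teox" -> buffer=?????????Teox -> prefix_len=0
Fragment 2: offset=2 data="jawA" -> buffer=??jawA???Teox -> prefix_len=0
Fragment 3: offset=6 data="VVL" -> buffer=??jawAVVLTeox -> prefix_len=0
Fragment 4: offset=0 data="jH" -> buffer=jHjawAVVLTeox -> prefix_len=13

Answer: 0 0 0 13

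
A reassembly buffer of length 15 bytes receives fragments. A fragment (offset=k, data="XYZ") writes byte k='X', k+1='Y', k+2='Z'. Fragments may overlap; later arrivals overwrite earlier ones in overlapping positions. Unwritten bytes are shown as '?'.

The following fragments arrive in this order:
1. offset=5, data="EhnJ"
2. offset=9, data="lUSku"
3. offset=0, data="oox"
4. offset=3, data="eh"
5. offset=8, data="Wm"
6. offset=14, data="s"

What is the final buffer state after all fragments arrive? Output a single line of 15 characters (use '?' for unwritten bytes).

Answer: ooxehEhnWmUSkus

Derivation:
Fragment 1: offset=5 data="EhnJ" -> buffer=?????EhnJ??????
Fragment 2: offset=9 data="lUSku" -> buffer=?????EhnJlUSku?
Fragment 3: offset=0 data="oox" -> buffer=oox??EhnJlUSku?
Fragment 4: offset=3 data="eh" -> buffer=ooxehEhnJlUSku?
Fragment 5: offset=8 data="Wm" -> buffer=ooxehEhnWmUSku?
Fragment 6: offset=14 data="s" -> buffer=ooxehEhnWmUSkus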